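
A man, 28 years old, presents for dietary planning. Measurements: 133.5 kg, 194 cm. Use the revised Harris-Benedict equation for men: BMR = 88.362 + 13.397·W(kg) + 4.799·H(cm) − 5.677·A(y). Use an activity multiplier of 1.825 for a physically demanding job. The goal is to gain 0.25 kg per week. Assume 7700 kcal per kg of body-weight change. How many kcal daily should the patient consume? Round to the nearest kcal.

Harris-Benedict: BMR = 88.362 + 13.397(133.5) + 4.799(194) − 5.677(28) = 2648.9115 kcal/day.
TEE = 2648.9115 × 1.825 = 4834.2635 kcal/day.
Required daily surplus = 0.25 × 7700 ÷ 7 = 275 kcal/day.
Target intake = 4834.2635 + 275 = 5109.2635 kcal/day.

5109 kcal daily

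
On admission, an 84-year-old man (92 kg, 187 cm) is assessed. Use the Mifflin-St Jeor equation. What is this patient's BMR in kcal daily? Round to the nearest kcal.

1674 kcal daily

Mifflin-St Jeor (male): BMR = 10(92) + 6.25(187) − 5(84) + 5 = 920 + 1168.75 − 420 + 5 = 1673.75 kcal/day.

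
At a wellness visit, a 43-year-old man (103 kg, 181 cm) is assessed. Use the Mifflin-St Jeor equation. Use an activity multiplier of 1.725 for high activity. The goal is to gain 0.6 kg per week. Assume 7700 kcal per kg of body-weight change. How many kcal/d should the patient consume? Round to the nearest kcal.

Mifflin-St Jeor (male): BMR = 10(103) + 6.25(181) − 5(43) + 5 = 1030 + 1131.25 − 215 + 5 = 1951.25 kcal/day.
TEE = 1951.25 × 1.725 = 3365.9063 kcal/day.
Required daily surplus = 0.6 × 7700 ÷ 7 = 660 kcal/day.
Target intake = 3365.9063 + 660 = 4025.9063 kcal/day.

4026 kcal/d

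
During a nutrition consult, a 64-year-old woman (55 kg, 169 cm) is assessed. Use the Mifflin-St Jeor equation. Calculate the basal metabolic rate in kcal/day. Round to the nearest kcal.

Mifflin-St Jeor (female): BMR = 10(55) + 6.25(169) − 5(64) − 161 = 550 + 1056.25 − 320 − 161 = 1125.25 kcal/day.

1125 kcal/day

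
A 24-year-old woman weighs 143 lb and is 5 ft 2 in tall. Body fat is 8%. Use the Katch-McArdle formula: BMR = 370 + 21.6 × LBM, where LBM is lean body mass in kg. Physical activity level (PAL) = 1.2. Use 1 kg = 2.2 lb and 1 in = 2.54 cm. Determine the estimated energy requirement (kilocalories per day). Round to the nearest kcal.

1994 kilocalories per day

Convert to metric: weight = 143 ÷ 2.2 = 65 kg; height = (5×12 + 2) × 2.54 = 62 × 2.54 = 157.48 cm.
LBM = 65 × (1 − 0.08) = 59.8 kg. Katch-McArdle: BMR = 370 + 21.6 × 59.8 = 1661.68 kcal/day.
TEE = BMR × activity factor = 1661.68 × 1.2 = 1994.016 kcal/day.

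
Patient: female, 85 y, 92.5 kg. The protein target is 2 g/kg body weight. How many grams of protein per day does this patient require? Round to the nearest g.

Protein = 2 g/kg × 92.5 kg = 185 g/day.

185 g/day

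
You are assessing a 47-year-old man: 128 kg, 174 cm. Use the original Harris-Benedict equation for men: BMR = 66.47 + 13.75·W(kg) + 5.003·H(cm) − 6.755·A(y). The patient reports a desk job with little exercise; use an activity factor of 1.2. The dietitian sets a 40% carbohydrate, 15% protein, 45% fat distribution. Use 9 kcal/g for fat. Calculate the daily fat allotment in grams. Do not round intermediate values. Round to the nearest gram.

143 g/day

Harris-Benedict: BMR = 66.47 + 13.75(128) + 5.003(174) − 6.755(47) = 2379.507 kcal/day.
TEE = 2379.507 × 1.2 = 2855.4084 kcal/day.
Fat energy = 45% × 2855.4084 = 1284.9338 kcal.
Fat = 1284.9338 ÷ 9 kcal/g = 142.7704 g.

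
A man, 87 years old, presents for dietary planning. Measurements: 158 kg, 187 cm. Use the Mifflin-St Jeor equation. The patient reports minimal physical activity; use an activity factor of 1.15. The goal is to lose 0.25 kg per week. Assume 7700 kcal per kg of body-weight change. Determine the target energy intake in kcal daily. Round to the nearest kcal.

2392 kcal daily

Mifflin-St Jeor (male): BMR = 10(158) + 6.25(187) − 5(87) + 5 = 1580 + 1168.75 − 435 + 5 = 2318.75 kcal/day.
TEE = 2318.75 × 1.15 = 2666.5625 kcal/day.
Required daily deficit = 0.25 × 7700 ÷ 7 = 275 kcal/day.
Target intake = 2666.5625 − 275 = 2391.5625 kcal/day.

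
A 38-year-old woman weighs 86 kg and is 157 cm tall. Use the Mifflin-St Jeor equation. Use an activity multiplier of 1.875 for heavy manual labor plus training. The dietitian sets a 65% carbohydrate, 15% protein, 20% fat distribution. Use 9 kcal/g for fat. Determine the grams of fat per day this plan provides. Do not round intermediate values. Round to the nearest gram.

62 g/day

Mifflin-St Jeor (female): BMR = 10(86) + 6.25(157) − 5(38) − 161 = 860 + 981.25 − 190 − 161 = 1490.25 kcal/day.
TEE = 1490.25 × 1.875 = 2794.2188 kcal/day.
Fat energy = 20% × 2794.2188 = 558.8438 kcal.
Fat = 558.8438 ÷ 9 kcal/g = 62.0938 g.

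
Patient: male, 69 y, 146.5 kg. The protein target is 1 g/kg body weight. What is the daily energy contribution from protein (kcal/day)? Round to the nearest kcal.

586 kcal/day

Protein = 1 g/kg × 146.5 kg = 146.5 g/day.
Protein energy = 146.5 g × 4 kcal/g = 586 kcal/day.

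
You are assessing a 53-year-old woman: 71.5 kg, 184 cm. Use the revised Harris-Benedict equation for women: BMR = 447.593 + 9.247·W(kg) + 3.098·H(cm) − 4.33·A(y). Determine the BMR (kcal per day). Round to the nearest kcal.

1449 kcal per day

Harris-Benedict: BMR = 447.593 + 9.247(71.5) + 3.098(184) − 4.33(53) = 1449.2955 kcal/day.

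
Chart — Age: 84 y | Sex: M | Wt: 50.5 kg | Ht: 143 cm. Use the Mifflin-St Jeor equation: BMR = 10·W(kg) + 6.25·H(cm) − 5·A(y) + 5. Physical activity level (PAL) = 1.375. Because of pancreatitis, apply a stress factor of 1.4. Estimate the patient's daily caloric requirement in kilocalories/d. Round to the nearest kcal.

1894 kilocalories/d

Mifflin-St Jeor (male): BMR = 10(50.5) + 6.25(143) − 5(84) + 5 = 505 + 893.75 − 420 + 5 = 983.75 kcal/day.
TEE = BMR × activity factor = 983.75 × 1.375 = 1352.6563 kcal/day.
Apply stress factor: 1352.6563 × 1.4 = 1893.7188 kcal/day.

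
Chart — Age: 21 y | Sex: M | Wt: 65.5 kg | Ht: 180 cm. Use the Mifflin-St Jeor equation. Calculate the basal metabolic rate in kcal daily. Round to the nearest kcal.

1680 kcal daily

Mifflin-St Jeor (male): BMR = 10(65.5) + 6.25(180) − 5(21) + 5 = 655 + 1125 − 105 + 5 = 1680 kcal/day.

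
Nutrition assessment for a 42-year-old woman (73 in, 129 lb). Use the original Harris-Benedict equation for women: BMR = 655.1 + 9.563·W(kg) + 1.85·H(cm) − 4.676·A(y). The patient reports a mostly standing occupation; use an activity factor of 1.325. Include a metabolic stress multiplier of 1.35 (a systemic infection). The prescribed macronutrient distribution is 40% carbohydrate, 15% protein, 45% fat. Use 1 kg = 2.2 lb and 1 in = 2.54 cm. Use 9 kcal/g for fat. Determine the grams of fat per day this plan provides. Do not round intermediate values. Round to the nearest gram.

122 g/day

Convert to metric: weight = 129 ÷ 2.2 = 58.6364 kg; height = 73 × 2.54 = 185.42 cm.
Harris-Benedict: BMR = 655.1 + 9.563(58.6364) + 1.85(185.42) − 4.676(42) = 1362.4745 kcal/day.
TEE = 1362.4745 × 1.325 = 1805.2788 kcal/day.
With stress factor 1.35: 1805.2788 × 1.35 = 2437.1263 kcal/day.
Fat energy = 45% × 2437.1263 = 1096.7069 kcal.
Fat = 1096.7069 ÷ 9 kcal/g = 121.8563 g.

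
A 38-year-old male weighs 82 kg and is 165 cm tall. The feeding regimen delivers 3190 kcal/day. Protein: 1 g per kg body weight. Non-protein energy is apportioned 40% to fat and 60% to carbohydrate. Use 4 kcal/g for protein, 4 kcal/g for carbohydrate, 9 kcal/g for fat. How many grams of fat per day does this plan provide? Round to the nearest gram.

127 g/day

Protein = 1 × 82 = 82 g → 82 × 4 = 328 kcal.
Non-protein calories = 3190 − 328 = 2862 kcal.
Fat: 40% × 2862 = 1144.8 kcal; carbohydrate: 1717.2 kcal.
Fat: 1144.8 kcal ÷ 9 kcal/g = 127.2 g.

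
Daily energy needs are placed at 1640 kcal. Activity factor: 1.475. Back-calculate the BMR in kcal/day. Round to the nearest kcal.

1112 kcal/day

BMR = TEE ÷ activity factor = 1640 ÷ 1.475 = 1111.8644 kcal/day.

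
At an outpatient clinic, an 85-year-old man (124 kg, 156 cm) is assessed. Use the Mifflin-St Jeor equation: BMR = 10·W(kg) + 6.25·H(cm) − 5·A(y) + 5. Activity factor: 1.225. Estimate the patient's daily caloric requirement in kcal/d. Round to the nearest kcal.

Mifflin-St Jeor (male): BMR = 10(124) + 6.25(156) − 5(85) + 5 = 1240 + 975 − 425 + 5 = 1795 kcal/day.
TEE = BMR × activity factor = 1795 × 1.225 = 2198.875 kcal/day.

2199 kcal/d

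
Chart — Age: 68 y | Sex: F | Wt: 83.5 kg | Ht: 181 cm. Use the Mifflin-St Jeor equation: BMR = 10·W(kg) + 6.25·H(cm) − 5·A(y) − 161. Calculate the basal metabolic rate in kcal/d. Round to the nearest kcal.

Mifflin-St Jeor (female): BMR = 10(83.5) + 6.25(181) − 5(68) − 161 = 835 + 1131.25 − 340 − 161 = 1465.25 kcal/day.

1465 kcal/d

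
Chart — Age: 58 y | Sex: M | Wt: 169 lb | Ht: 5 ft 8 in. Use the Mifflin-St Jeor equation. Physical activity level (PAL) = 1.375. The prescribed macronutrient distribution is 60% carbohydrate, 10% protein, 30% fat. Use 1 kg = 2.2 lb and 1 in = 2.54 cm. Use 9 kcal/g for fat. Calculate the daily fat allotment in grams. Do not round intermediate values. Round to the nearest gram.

Convert to metric: weight = 169 ÷ 2.2 = 76.8182 kg; height = (5×12 + 8) × 2.54 = 68 × 2.54 = 172.72 cm.
Mifflin-St Jeor (male): BMR = 10(76.8182) + 6.25(172.72) − 5(58) + 5 = 768.1818 + 1079.5 − 290 + 5 = 1562.6818 kcal/day.
TEE = 1562.6818 × 1.375 = 2148.6875 kcal/day.
Fat energy = 30% × 2148.6875 = 644.6063 kcal.
Fat = 644.6063 ÷ 9 kcal/g = 71.6229 g.

72 g/day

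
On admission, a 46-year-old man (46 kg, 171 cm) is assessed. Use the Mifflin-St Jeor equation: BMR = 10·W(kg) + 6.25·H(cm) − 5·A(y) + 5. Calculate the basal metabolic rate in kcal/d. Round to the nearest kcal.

1304 kcal/d

Mifflin-St Jeor (male): BMR = 10(46) + 6.25(171) − 5(46) + 5 = 460 + 1068.75 − 230 + 5 = 1303.75 kcal/day.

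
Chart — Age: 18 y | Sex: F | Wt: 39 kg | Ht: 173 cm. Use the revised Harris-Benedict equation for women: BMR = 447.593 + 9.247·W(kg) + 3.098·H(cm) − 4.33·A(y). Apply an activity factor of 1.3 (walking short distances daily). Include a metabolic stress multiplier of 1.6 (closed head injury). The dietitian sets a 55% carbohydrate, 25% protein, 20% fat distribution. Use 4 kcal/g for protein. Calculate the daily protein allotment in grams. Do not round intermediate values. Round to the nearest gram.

165 g/day

Harris-Benedict: BMR = 447.593 + 9.247(39) + 3.098(173) − 4.33(18) = 1266.24 kcal/day.
TEE = 1266.24 × 1.3 = 1646.112 kcal/day.
With stress factor 1.6: 1646.112 × 1.6 = 2633.7792 kcal/day.
Protein energy = 25% × 2633.7792 = 658.4448 kcal.
Protein = 658.4448 ÷ 4 kcal/g = 164.6112 g.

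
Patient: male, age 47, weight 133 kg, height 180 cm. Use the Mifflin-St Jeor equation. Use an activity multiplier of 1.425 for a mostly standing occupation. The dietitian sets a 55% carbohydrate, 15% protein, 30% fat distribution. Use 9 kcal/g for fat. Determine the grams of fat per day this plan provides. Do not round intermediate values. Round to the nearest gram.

106 g/day

Mifflin-St Jeor (male): BMR = 10(133) + 6.25(180) − 5(47) + 5 = 1330 + 1125 − 235 + 5 = 2225 kcal/day.
TEE = 2225 × 1.425 = 3170.625 kcal/day.
Fat energy = 30% × 3170.625 = 951.1875 kcal.
Fat = 951.1875 ÷ 9 kcal/g = 105.6875 g.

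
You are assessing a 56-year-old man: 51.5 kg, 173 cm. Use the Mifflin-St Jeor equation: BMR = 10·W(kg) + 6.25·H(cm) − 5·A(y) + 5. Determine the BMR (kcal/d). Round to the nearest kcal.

1321 kcal/d

Mifflin-St Jeor (male): BMR = 10(51.5) + 6.25(173) − 5(56) + 5 = 515 + 1081.25 − 280 + 5 = 1321.25 kcal/day.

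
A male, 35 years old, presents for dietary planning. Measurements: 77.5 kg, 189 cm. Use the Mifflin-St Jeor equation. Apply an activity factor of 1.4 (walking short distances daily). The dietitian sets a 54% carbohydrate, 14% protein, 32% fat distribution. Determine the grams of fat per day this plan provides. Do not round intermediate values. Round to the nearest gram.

89 g/day

Mifflin-St Jeor (male): BMR = 10(77.5) + 6.25(189) − 5(35) + 5 = 775 + 1181.25 − 175 + 5 = 1786.25 kcal/day.
TEE = 1786.25 × 1.4 = 2500.75 kcal/day.
Fat energy = 32% × 2500.75 = 800.24 kcal.
Fat = 800.24 ÷ 9 kcal/g = 88.9156 g.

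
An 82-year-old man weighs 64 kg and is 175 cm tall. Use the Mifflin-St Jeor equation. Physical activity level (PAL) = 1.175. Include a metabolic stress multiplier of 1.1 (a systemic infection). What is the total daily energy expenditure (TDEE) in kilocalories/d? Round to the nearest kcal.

Mifflin-St Jeor (male): BMR = 10(64) + 6.25(175) − 5(82) + 5 = 640 + 1093.75 − 410 + 5 = 1328.75 kcal/day.
TEE = BMR × activity factor = 1328.75 × 1.175 = 1561.2813 kcal/day.
Apply stress factor: 1561.2813 × 1.1 = 1717.4094 kcal/day.

1717 kilocalories/d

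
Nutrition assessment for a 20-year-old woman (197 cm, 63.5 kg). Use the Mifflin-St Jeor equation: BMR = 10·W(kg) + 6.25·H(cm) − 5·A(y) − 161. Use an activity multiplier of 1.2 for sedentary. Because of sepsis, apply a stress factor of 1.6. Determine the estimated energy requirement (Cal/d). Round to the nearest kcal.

Mifflin-St Jeor (female): BMR = 10(63.5) + 6.25(197) − 5(20) − 161 = 635 + 1231.25 − 100 − 161 = 1605.25 kcal/day.
TEE = BMR × activity factor = 1605.25 × 1.2 = 1926.3 kcal/day.
Apply stress factor: 1926.3 × 1.6 = 3082.08 kcal/day.

3082 Cal/d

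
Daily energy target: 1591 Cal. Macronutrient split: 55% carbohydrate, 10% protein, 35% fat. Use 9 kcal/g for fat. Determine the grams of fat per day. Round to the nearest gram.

Fat energy = 35% × 1591 = 556.85 kcal.
At 9 kcal/g: 556.85 ÷ 9 = 61.8722 g.

62 g/day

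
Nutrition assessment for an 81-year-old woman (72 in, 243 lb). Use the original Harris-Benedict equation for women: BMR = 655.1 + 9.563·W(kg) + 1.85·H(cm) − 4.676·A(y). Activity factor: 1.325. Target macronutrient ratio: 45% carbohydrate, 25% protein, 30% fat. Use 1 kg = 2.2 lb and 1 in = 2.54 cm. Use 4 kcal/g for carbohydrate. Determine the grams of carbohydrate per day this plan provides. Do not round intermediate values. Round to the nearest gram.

249 g/day

Convert to metric: weight = 243 ÷ 2.2 = 110.4545 kg; height = 72 × 2.54 = 182.88 cm.
Harris-Benedict: BMR = 655.1 + 9.563(110.4545) + 1.85(182.88) − 4.676(81) = 1670.9488 kcal/day.
TEE = 1670.9488 × 1.325 = 2214.0072 kcal/day.
Carbohydrate energy = 45% × 2214.0072 = 996.3032 kcal.
Carbohydrate = 996.3032 ÷ 4 kcal/g = 249.0758 g.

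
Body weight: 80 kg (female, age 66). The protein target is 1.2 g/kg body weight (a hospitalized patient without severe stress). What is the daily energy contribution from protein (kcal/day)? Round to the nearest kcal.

Protein = 1.2 g/kg × 80 kg = 96 g/day.
Protein energy = 96 g × 4 kcal/g = 384 kcal/day.

384 kcal/day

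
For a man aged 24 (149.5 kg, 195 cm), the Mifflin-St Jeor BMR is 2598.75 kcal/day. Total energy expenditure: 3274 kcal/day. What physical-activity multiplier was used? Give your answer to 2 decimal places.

1.26

Activity factor = TEE ÷ BMR = 3274 ÷ 2598.75 = 1.26.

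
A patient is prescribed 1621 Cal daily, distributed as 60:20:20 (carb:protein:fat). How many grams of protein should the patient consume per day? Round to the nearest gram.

Protein energy = 20% × 1621 = 324.2 kcal.
At 4 kcal/g: 324.2 ÷ 4 = 81.05 g.

81 g/day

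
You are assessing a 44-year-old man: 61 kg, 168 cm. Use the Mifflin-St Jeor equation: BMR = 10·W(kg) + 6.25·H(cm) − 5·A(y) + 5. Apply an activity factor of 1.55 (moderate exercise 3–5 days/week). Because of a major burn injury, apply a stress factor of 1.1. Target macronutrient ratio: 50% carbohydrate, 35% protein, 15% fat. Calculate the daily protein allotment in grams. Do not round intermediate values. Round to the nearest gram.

Mifflin-St Jeor (male): BMR = 10(61) + 6.25(168) − 5(44) + 5 = 610 + 1050 − 220 + 5 = 1445 kcal/day.
TEE = 1445 × 1.55 = 2239.75 kcal/day.
With stress factor 1.1: 2239.75 × 1.1 = 2463.725 kcal/day.
Protein energy = 35% × 2463.725 = 862.3038 kcal.
Protein = 862.3038 ÷ 4 kcal/g = 215.5759 g.

216 g/day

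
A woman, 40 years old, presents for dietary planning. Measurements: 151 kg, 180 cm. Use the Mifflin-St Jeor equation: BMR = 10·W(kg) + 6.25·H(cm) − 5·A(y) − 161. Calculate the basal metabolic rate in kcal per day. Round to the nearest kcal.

Mifflin-St Jeor (female): BMR = 10(151) + 6.25(180) − 5(40) − 161 = 1510 + 1125 − 200 − 161 = 2274 kcal/day.

2274 kcal per day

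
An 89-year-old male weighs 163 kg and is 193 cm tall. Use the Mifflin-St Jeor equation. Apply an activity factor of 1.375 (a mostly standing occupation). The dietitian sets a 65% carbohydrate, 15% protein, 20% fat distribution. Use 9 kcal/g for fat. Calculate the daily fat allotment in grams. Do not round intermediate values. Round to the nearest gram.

Mifflin-St Jeor (male): BMR = 10(163) + 6.25(193) − 5(89) + 5 = 1630 + 1206.25 − 445 + 5 = 2396.25 kcal/day.
TEE = 2396.25 × 1.375 = 3294.8438 kcal/day.
Fat energy = 20% × 3294.8438 = 658.9688 kcal.
Fat = 658.9688 ÷ 9 kcal/g = 73.2188 g.

73 g/day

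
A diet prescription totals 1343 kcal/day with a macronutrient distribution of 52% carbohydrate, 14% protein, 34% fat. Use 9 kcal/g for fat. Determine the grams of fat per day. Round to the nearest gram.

51 g/day

Fat energy = 34% × 1343 = 456.62 kcal.
At 9 kcal/g: 456.62 ÷ 9 = 50.7356 g.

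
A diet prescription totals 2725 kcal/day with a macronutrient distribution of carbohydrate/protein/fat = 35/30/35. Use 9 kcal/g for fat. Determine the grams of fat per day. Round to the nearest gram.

Fat energy = 35% × 2725 = 953.75 kcal.
At 9 kcal/g: 953.75 ÷ 9 = 105.9722 g.

106 g/day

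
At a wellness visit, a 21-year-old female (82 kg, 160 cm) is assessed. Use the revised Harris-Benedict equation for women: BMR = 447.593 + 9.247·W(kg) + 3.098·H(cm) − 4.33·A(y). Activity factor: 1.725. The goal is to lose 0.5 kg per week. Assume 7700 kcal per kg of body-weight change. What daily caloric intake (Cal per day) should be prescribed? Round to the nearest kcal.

2228 Cal per day

Harris-Benedict: BMR = 447.593 + 9.247(82) + 3.098(160) − 4.33(21) = 1610.597 kcal/day.
TEE = 1610.597 × 1.725 = 2778.2798 kcal/day.
Required daily deficit = 0.5 × 7700 ÷ 7 = 550 kcal/day.
Target intake = 2778.2798 − 550 = 2228.2798 kcal/day.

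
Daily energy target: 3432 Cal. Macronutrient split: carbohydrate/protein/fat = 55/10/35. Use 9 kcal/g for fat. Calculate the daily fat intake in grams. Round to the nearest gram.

Fat energy = 35% × 3432 = 1201.2 kcal.
At 9 kcal/g: 1201.2 ÷ 9 = 133.4667 g.

133 g/day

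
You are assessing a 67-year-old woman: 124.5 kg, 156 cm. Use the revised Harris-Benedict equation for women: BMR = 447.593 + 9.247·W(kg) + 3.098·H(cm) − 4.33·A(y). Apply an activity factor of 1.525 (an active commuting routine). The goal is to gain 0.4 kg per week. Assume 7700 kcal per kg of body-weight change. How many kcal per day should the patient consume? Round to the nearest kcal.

Harris-Benedict: BMR = 447.593 + 9.247(124.5) + 3.098(156) − 4.33(67) = 1792.0225 kcal/day.
TEE = 1792.0225 × 1.525 = 2732.8343 kcal/day.
Required daily surplus = 0.4 × 7700 ÷ 7 = 440 kcal/day.
Target intake = 2732.8343 + 440 = 3172.8343 kcal/day.

3173 kcal per day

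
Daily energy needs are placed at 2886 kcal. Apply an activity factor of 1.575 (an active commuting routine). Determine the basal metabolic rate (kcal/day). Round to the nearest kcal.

1832 kcal/day

BMR = TEE ÷ activity factor = 2886 ÷ 1.575 = 1832.381 kcal/day.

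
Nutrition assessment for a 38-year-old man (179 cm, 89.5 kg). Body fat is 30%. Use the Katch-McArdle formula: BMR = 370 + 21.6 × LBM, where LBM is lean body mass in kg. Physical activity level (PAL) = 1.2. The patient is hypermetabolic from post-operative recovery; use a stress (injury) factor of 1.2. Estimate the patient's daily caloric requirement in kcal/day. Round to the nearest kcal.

LBM = 89.5 × (1 − 0.3) = 62.65 kg. Katch-McArdle: BMR = 370 + 21.6 × 62.65 = 1723.24 kcal/day.
TEE = BMR × activity factor = 1723.24 × 1.2 = 2067.888 kcal/day.
Apply stress factor: 2067.888 × 1.2 = 2481.4656 kcal/day.

2481 kcal/day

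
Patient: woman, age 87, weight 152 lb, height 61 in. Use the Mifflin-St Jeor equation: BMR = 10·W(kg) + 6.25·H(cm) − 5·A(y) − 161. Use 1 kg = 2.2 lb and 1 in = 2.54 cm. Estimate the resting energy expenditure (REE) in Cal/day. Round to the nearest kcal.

1063 Cal/day

Convert to metric: weight = 152 ÷ 2.2 = 69.0909 kg; height = 61 × 2.54 = 154.94 cm.
Mifflin-St Jeor (female): BMR = 10(69.0909) + 6.25(154.94) − 5(87) − 161 = 690.9091 + 968.375 − 435 − 161 = 1063.2841 kcal/day.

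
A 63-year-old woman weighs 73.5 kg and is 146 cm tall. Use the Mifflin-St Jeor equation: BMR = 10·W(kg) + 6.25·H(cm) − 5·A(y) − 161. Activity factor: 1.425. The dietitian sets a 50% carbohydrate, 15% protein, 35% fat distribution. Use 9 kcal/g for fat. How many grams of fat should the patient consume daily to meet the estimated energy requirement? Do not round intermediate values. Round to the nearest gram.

65 g/day

Mifflin-St Jeor (female): BMR = 10(73.5) + 6.25(146) − 5(63) − 161 = 735 + 912.5 − 315 − 161 = 1171.5 kcal/day.
TEE = 1171.5 × 1.425 = 1669.3875 kcal/day.
Fat energy = 35% × 1669.3875 = 584.2856 kcal.
Fat = 584.2856 ÷ 9 kcal/g = 64.9206 g.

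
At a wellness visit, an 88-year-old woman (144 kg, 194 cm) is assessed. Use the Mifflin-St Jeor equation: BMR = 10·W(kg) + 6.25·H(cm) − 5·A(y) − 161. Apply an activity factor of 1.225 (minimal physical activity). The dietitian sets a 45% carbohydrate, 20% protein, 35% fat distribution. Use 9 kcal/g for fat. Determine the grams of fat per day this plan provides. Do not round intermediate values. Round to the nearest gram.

98 g/day

Mifflin-St Jeor (female): BMR = 10(144) + 6.25(194) − 5(88) − 161 = 1440 + 1212.5 − 440 − 161 = 2051.5 kcal/day.
TEE = 2051.5 × 1.225 = 2513.0875 kcal/day.
Fat energy = 35% × 2513.0875 = 879.5806 kcal.
Fat = 879.5806 ÷ 9 kcal/g = 97.7312 g.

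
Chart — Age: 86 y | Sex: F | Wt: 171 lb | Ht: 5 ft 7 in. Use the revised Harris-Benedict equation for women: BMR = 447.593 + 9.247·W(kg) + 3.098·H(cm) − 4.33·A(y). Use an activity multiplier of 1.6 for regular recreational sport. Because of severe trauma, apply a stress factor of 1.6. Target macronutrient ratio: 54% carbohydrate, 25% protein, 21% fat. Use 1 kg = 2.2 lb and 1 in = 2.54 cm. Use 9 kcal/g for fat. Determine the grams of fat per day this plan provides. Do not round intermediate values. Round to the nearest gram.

Convert to metric: weight = 171 ÷ 2.2 = 77.7273 kg; height = (5×12 + 7) × 2.54 = 67 × 2.54 = 170.18 cm.
Harris-Benedict: BMR = 447.593 + 9.247(77.7273) + 3.098(170.18) − 4.33(86) = 1321.1747 kcal/day.
TEE = 1321.1747 × 1.6 = 2113.8796 kcal/day.
With stress factor 1.6: 2113.8796 × 1.6 = 3382.2073 kcal/day.
Fat energy = 21% × 3382.2073 = 710.2635 kcal.
Fat = 710.2635 ÷ 9 kcal/g = 78.9182 g.

79 g/day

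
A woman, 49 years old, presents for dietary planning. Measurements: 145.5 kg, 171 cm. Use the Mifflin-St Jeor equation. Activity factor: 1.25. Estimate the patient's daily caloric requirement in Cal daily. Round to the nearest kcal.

Mifflin-St Jeor (female): BMR = 10(145.5) + 6.25(171) − 5(49) − 161 = 1455 + 1068.75 − 245 − 161 = 2117.75 kcal/day.
TEE = BMR × activity factor = 2117.75 × 1.25 = 2647.1875 kcal/day.

2647 Cal daily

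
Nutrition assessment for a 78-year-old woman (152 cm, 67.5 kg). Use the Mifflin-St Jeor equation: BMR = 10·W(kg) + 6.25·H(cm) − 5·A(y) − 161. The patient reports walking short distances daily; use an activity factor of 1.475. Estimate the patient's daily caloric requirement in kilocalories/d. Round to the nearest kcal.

1584 kilocalories/d

Mifflin-St Jeor (female): BMR = 10(67.5) + 6.25(152) − 5(78) − 161 = 675 + 950 − 390 − 161 = 1074 kcal/day.
TEE = BMR × activity factor = 1074 × 1.475 = 1584.15 kcal/day.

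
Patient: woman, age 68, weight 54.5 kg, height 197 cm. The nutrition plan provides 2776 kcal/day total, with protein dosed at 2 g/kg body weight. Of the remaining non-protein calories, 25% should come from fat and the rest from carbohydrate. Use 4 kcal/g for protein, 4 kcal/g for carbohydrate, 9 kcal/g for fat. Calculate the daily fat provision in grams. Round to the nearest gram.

65 g/day

Protein = 2 × 54.5 = 109 g → 109 × 4 = 436 kcal.
Non-protein calories = 2776 − 436 = 2340 kcal.
Fat: 25% × 2340 = 585 kcal; carbohydrate: 1755 kcal.
Fat: 585 kcal ÷ 9 kcal/g = 65 g.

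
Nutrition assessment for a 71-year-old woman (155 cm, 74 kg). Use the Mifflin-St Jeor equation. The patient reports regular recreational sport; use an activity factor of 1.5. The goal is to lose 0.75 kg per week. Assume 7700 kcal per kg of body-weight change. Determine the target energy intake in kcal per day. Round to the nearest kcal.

964 kcal per day

Mifflin-St Jeor (female): BMR = 10(74) + 6.25(155) − 5(71) − 161 = 740 + 968.75 − 355 − 161 = 1192.75 kcal/day.
TEE = 1192.75 × 1.5 = 1789.125 kcal/day.
Required daily deficit = 0.75 × 7700 ÷ 7 = 825 kcal/day.
Target intake = 1789.125 − 825 = 964.125 kcal/day.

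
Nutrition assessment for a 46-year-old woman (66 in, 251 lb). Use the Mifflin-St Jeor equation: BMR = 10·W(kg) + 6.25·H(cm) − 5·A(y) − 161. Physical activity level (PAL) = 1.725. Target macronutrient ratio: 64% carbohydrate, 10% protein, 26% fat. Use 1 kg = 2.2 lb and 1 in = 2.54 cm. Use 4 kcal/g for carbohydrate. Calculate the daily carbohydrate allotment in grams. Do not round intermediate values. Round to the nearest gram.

496 g/day

Convert to metric: weight = 251 ÷ 2.2 = 114.0909 kg; height = 66 × 2.54 = 167.64 cm.
Mifflin-St Jeor (female): BMR = 10(114.0909) + 6.25(167.64) − 5(46) − 161 = 1140.9091 + 1047.75 − 230 − 161 = 1797.6591 kcal/day.
TEE = 1797.6591 × 1.725 = 3100.9619 kcal/day.
Carbohydrate energy = 64% × 3100.9619 = 1984.6156 kcal.
Carbohydrate = 1984.6156 ÷ 4 kcal/g = 496.1539 g.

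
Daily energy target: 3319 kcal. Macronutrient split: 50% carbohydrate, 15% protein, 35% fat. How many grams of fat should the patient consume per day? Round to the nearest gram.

129 g/day

Fat energy = 35% × 3319 = 1161.65 kcal.
At 9 kcal/g: 1161.65 ÷ 9 = 129.0722 g.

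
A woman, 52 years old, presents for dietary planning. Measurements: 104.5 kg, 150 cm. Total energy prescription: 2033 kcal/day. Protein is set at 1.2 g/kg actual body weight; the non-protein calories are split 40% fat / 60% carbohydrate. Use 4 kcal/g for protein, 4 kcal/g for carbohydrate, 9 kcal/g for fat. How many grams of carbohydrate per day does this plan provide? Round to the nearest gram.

Protein = 1.2 × 104.5 = 125.4 g → 125.4 × 4 = 501.6 kcal.
Non-protein calories = 2033 − 501.6 = 1531.4 kcal.
Fat: 40% × 1531.4 = 612.56 kcal; carbohydrate: 918.84 kcal.
Carbohydrate: 918.84 kcal ÷ 4 kcal/g = 229.71 g.

230 g/day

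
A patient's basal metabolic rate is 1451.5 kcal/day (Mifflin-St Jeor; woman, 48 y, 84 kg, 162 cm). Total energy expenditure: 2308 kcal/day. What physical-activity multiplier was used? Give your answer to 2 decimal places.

Activity factor = TEE ÷ BMR = 2308 ÷ 1451.5 = 1.59.

1.59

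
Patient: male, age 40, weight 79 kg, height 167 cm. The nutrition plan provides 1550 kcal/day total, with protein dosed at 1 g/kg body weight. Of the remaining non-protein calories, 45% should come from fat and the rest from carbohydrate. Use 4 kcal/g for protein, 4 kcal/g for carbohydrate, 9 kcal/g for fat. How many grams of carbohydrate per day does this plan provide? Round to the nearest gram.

170 g/day

Protein = 1 × 79 = 79 g → 79 × 4 = 316 kcal.
Non-protein calories = 1550 − 316 = 1234 kcal.
Fat: 45% × 1234 = 555.3 kcal; carbohydrate: 678.7 kcal.
Carbohydrate: 678.7 kcal ÷ 4 kcal/g = 169.675 g.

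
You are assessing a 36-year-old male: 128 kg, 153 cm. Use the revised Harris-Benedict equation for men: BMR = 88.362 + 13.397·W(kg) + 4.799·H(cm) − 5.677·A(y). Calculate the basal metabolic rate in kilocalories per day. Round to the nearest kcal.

Harris-Benedict: BMR = 88.362 + 13.397(128) + 4.799(153) − 5.677(36) = 2333.053 kcal/day.

2333 kilocalories per day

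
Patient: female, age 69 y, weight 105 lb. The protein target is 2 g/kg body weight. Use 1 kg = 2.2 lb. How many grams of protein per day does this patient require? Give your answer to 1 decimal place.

95.5 g/day

Weight in kg = 105 ÷ 2.2 = 47.7273 kg.
Protein = 2 g/kg × 47.7273 kg = 95.4545 g/day.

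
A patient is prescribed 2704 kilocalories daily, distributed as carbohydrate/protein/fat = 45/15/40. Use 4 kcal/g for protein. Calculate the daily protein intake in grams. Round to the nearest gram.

Protein energy = 15% × 2704 = 405.6 kcal.
At 4 kcal/g: 405.6 ÷ 4 = 101.4 g.

101 g/day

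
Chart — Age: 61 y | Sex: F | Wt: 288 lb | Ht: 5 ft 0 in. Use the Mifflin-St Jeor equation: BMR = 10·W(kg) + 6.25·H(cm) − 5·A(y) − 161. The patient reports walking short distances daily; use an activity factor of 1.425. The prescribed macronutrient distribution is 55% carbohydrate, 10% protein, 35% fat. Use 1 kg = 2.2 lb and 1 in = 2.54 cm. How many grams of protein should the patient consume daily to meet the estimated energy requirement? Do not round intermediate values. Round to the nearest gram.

Convert to metric: weight = 288 ÷ 2.2 = 130.9091 kg; height = (5×12 + 0) × 2.54 = 60 × 2.54 = 152.4 cm.
Mifflin-St Jeor (female): BMR = 10(130.9091) + 6.25(152.4) − 5(61) − 161 = 1309.0909 + 952.5 − 305 − 161 = 1795.5909 kcal/day.
TEE = 1795.5909 × 1.425 = 2558.717 kcal/day.
Protein energy = 10% × 2558.717 = 255.8717 kcal.
Protein = 255.8717 ÷ 4 kcal/g = 63.9679 g.

64 g/day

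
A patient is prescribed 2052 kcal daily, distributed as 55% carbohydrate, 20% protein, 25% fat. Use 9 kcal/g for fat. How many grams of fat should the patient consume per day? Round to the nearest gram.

Fat energy = 25% × 2052 = 513 kcal.
At 9 kcal/g: 513 ÷ 9 = 57 g.

57 g/day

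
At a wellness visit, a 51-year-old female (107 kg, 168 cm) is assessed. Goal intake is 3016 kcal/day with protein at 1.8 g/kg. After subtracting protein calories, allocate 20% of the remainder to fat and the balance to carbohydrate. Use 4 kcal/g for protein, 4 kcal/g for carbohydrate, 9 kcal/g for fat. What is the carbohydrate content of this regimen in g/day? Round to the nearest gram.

449 g/day

Protein = 1.8 × 107 = 192.6 g → 192.6 × 4 = 770.4 kcal.
Non-protein calories = 3016 − 770.4 = 2245.6 kcal.
Fat: 20% × 2245.6 = 449.12 kcal; carbohydrate: 1796.48 kcal.
Carbohydrate: 1796.48 kcal ÷ 4 kcal/g = 449.12 g.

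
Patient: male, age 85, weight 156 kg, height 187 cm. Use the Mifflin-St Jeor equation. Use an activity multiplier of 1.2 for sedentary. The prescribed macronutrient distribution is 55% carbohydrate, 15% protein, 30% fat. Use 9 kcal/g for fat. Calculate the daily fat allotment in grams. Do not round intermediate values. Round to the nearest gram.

92 g/day

Mifflin-St Jeor (male): BMR = 10(156) + 6.25(187) − 5(85) + 5 = 1560 + 1168.75 − 425 + 5 = 2308.75 kcal/day.
TEE = 2308.75 × 1.2 = 2770.5 kcal/day.
Fat energy = 30% × 2770.5 = 831.15 kcal.
Fat = 831.15 ÷ 9 kcal/g = 92.35 g.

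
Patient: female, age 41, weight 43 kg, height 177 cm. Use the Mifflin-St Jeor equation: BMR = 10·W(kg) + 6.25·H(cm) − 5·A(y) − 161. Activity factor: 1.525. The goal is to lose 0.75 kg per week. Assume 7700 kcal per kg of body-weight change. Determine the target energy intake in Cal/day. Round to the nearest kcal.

Mifflin-St Jeor (female): BMR = 10(43) + 6.25(177) − 5(41) − 161 = 430 + 1106.25 − 205 − 161 = 1170.25 kcal/day.
TEE = 1170.25 × 1.525 = 1784.6313 kcal/day.
Required daily deficit = 0.75 × 7700 ÷ 7 = 825 kcal/day.
Target intake = 1784.6313 − 825 = 959.6313 kcal/day.

960 Cal/day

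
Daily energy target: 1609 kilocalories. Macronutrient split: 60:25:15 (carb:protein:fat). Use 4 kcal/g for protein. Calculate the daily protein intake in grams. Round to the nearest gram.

101 g/day

Protein energy = 25% × 1609 = 402.25 kcal.
At 4 kcal/g: 402.25 ÷ 4 = 100.5625 g.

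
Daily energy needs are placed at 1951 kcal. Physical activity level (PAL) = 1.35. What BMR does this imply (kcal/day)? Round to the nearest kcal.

BMR = TEE ÷ activity factor = 1951 ÷ 1.35 = 1445.1852 kcal/day.

1445 kcal/day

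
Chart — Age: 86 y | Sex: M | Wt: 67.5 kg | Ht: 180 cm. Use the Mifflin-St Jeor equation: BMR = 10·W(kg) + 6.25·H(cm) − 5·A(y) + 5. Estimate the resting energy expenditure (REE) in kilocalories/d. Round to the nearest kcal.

Mifflin-St Jeor (male): BMR = 10(67.5) + 6.25(180) − 5(86) + 5 = 675 + 1125 − 430 + 5 = 1375 kcal/day.

1375 kilocalories/d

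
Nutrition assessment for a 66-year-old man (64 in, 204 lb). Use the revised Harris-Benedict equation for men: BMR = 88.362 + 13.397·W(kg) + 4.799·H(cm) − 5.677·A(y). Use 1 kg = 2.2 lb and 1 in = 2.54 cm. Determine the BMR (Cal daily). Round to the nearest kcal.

Convert to metric: weight = 204 ÷ 2.2 = 92.7273 kg; height = 64 × 2.54 = 162.56 cm.
Harris-Benedict: BMR = 88.362 + 13.397(92.7273) + 4.799(162.56) − 5.677(66) = 1736.0727 kcal/day.

1736 Cal daily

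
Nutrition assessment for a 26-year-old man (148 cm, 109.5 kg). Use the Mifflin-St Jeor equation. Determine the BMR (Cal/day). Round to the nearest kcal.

1895 Cal/day

Mifflin-St Jeor (male): BMR = 10(109.5) + 6.25(148) − 5(26) + 5 = 1095 + 925 − 130 + 5 = 1895 kcal/day.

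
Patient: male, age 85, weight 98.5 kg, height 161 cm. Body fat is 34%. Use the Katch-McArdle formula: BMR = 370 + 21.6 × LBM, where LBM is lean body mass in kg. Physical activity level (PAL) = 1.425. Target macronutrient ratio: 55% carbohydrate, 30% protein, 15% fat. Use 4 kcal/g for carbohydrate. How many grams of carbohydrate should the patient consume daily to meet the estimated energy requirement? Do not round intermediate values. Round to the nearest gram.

348 g/day

LBM = 98.5 × (1 − 0.34) = 65.01 kg. Katch-McArdle: BMR = 370 + 21.6 × 65.01 = 1774.216 kcal/day.
TEE = 1774.216 × 1.425 = 2528.2578 kcal/day.
Carbohydrate energy = 55% × 2528.2578 = 1390.5418 kcal.
Carbohydrate = 1390.5418 ÷ 4 kcal/g = 347.6354 g.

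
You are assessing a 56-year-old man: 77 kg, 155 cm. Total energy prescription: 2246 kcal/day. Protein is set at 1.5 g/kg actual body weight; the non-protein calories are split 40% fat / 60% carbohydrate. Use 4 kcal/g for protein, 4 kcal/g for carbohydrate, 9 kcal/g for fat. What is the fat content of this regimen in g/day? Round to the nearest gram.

Protein = 1.5 × 77 = 115.5 g → 115.5 × 4 = 462 kcal.
Non-protein calories = 2246 − 462 = 1784 kcal.
Fat: 40% × 1784 = 713.6 kcal; carbohydrate: 1070.4 kcal.
Fat: 713.6 kcal ÷ 9 kcal/g = 79.2889 g.

79 g/day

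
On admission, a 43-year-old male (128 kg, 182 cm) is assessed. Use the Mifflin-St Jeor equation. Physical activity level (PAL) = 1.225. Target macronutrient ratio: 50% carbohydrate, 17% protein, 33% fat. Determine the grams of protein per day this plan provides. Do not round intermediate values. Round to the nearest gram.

115 g/day

Mifflin-St Jeor (male): BMR = 10(128) + 6.25(182) − 5(43) + 5 = 1280 + 1137.5 − 215 + 5 = 2207.5 kcal/day.
TEE = 2207.5 × 1.225 = 2704.1875 kcal/day.
Protein energy = 17% × 2704.1875 = 459.7119 kcal.
Protein = 459.7119 ÷ 4 kcal/g = 114.928 g.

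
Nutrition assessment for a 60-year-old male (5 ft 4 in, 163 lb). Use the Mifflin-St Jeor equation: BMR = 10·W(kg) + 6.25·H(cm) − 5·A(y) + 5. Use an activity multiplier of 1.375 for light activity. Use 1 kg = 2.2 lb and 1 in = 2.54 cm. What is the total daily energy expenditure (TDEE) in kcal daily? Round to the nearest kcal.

Convert to metric: weight = 163 ÷ 2.2 = 74.0909 kg; height = (5×12 + 4) × 2.54 = 64 × 2.54 = 162.56 cm.
Mifflin-St Jeor (male): BMR = 10(74.0909) + 6.25(162.56) − 5(60) + 5 = 740.9091 + 1016 − 300 + 5 = 1461.9091 kcal/day.
TEE = BMR × activity factor = 1461.9091 × 1.375 = 2010.125 kcal/day.

2010 kcal daily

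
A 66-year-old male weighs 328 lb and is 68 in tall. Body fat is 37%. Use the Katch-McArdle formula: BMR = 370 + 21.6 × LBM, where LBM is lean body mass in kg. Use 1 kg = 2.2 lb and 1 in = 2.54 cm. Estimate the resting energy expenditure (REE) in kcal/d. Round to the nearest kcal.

Convert to metric: weight = 328 ÷ 2.2 = 149.0909 kg; height = 68 × 2.54 = 172.72 cm.
LBM = 149.0909 × (1 − 0.37) = 93.9273 kg. Katch-McArdle: BMR = 370 + 21.6 × 93.9273 = 2398.8291 kcal/day.

2399 kcal/d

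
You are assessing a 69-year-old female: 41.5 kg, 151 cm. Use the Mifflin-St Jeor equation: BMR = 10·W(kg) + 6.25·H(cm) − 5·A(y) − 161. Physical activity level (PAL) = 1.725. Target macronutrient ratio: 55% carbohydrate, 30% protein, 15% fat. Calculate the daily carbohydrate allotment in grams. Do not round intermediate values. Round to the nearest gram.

202 g/day

Mifflin-St Jeor (female): BMR = 10(41.5) + 6.25(151) − 5(69) − 161 = 415 + 943.75 − 345 − 161 = 852.75 kcal/day.
TEE = 852.75 × 1.725 = 1470.9938 kcal/day.
Carbohydrate energy = 55% × 1470.9938 = 809.0466 kcal.
Carbohydrate = 809.0466 ÷ 4 kcal/g = 202.2616 g.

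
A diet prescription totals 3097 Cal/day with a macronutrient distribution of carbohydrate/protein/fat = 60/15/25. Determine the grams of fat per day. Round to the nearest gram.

Fat energy = 25% × 3097 = 774.25 kcal.
At 9 kcal/g: 774.25 ÷ 9 = 86.0278 g.

86 g/day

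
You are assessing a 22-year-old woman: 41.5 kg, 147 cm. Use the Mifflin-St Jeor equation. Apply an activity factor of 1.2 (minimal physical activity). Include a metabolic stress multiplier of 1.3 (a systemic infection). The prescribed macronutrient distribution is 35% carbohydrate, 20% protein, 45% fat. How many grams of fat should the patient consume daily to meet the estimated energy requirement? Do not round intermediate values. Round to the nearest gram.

Mifflin-St Jeor (female): BMR = 10(41.5) + 6.25(147) − 5(22) − 161 = 415 + 918.75 − 110 − 161 = 1062.75 kcal/day.
TEE = 1062.75 × 1.2 = 1275.3 kcal/day.
With stress factor 1.3: 1275.3 × 1.3 = 1657.89 kcal/day.
Fat energy = 45% × 1657.89 = 746.0505 kcal.
Fat = 746.0505 ÷ 9 kcal/g = 82.8945 g.

83 g/day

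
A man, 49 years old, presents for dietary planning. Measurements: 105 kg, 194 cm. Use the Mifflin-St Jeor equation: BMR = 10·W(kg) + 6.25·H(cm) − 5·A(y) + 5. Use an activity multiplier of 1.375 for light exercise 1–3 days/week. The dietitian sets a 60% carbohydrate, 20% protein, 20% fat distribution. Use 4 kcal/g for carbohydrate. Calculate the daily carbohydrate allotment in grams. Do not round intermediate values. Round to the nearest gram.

Mifflin-St Jeor (male): BMR = 10(105) + 6.25(194) − 5(49) + 5 = 1050 + 1212.5 − 245 + 5 = 2022.5 kcal/day.
TEE = 2022.5 × 1.375 = 2780.9375 kcal/day.
Carbohydrate energy = 60% × 2780.9375 = 1668.5625 kcal.
Carbohydrate = 1668.5625 ÷ 4 kcal/g = 417.1406 g.

417 g/day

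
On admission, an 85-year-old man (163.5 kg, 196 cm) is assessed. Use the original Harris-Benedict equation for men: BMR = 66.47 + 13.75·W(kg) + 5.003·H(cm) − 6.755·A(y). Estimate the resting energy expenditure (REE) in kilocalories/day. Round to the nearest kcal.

Harris-Benedict: BMR = 66.47 + 13.75(163.5) + 5.003(196) − 6.755(85) = 2721.008 kcal/day.

2721 kilocalories/day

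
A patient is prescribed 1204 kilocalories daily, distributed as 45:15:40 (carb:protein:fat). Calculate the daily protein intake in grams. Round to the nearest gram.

Protein energy = 15% × 1204 = 180.6 kcal.
At 4 kcal/g: 180.6 ÷ 4 = 45.15 g.

45 g/day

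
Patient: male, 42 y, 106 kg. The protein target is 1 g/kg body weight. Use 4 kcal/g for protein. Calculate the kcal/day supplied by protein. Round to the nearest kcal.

424 kcal/day

Protein = 1 g/kg × 106 kg = 106 g/day.
Protein energy = 106 g × 4 kcal/g = 424 kcal/day.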